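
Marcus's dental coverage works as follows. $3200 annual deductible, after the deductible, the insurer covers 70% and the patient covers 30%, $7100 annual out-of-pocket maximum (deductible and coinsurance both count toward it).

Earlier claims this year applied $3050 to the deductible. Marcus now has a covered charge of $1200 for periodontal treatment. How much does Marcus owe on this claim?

$465

Deductible still to meet: $3200 − $3050 = $150.
The remaining $1050 (= $1200 − $150) moves to coinsurance.
30% of $1050 = $315 falls to the patient.
That puts the patient's cost at $150 + $315 = $465 before any cap.
Cumulative spending $3050 + $465 = $3515 stays under the $7100 maximum.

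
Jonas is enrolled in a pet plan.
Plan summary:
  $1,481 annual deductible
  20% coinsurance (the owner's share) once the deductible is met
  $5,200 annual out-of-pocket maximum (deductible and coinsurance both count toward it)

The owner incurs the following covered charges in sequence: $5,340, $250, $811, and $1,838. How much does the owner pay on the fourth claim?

#1 ($5,340): deductible takes $1,481, $3,859 remains; coinsurance $3,859 × 20% = $771.80. Owner owes $2,252.80 (running OOP $2,252.80).
#2 ($250): 20% coinsurance on $250 = $50. Cost to owner: $50. OOP to date $2,302.80.
#3 ($811): 20% coinsurance on $811 = $162.20. Cost to owner: $162.20. OOP to date $2,465.
#4 ($1,838): deductible already satisfied, so owner's share is 20% × $1,838 = $367.60. Owner owes $367.60 (running OOP $2,832.60).

$367.60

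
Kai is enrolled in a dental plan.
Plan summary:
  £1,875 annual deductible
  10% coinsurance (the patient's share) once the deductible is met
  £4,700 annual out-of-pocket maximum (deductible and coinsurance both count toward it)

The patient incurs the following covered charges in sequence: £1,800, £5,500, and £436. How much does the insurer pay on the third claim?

Claim 1 — £1,800: fully absorbed by the deductible. Patient owes £1,800 (running OOP £1,800). Plan pays £1,800 − £1,800 = £0.
Claim 2 — £5,500: £75 finishes the deductible; £5,425 goes to coinsurance; patient's 10% is £542.50. Patient pays £617.50; OOP now £2,417.50. Plan pays £5,500 − £617.50 = £4,882.50.
Claim 3 — £436: deductible met; 10% of £436 = £43.60. Patient pays £43.60; OOP now £2,461.10. Plan pays £436 − £43.60 = £392.40.

£392.40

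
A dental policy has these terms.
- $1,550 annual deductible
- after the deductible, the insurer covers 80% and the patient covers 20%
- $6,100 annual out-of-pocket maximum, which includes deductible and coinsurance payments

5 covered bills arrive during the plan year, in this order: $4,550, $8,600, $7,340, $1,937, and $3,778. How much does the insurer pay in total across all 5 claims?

Claim 1 — $4,550: deductible takes $1,550, $3,000 remains; 20% of $3,000 = $600. Patient pays $2,150; OOP now $2,150. Plan pays $4,550 − $2,150 = $2,400.
Claim 2 — $8,600: deductible already satisfied, so patient's share is 20% × $8,600 = $1,720. Patient owes $1,720 (running OOP $3,870). Insurer: $8,600 − $1,720 = $6,880.
Claim 3 — $7,340: deductible met; 20% of $7,340 = $1,468. Cost to patient: $1,468. OOP to date $5,338. Plan pays $7,340 − $1,468 = $5,872.
Claim 4 — $1,937: 20% coinsurance on $1,937 = $387.40. Patient owes $387.40 (running OOP $5,725.40). Insurer: $1,937 − $387.40 = $1,549.60.
Claim 5 — $3,778: 20% coinsurance on $3,778 = $755.60. Adding that to $5,725.40 gives $6,481, past the $6,100 cap; patient pays only $6,100 − $5,725.40 = $374.60. Plan pays $3,778 − $374.60 = $3,403.40.
Insurer total: $2,400 + $6,880 + $5,872 + $1,549.60 + $3,403.40 = $20,105.

$20,105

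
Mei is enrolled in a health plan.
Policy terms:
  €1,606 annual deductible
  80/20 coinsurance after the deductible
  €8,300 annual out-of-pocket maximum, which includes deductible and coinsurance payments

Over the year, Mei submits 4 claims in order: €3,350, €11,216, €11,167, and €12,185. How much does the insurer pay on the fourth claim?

Claim 1 (€3,350): deductible takes €1,606, €1,744 remains; patient's 20% is €348.80. Patient owes €1,954.80 (running OOP €1,954.80). Plan pays €3,350 − €1,954.80 = €1,395.20.
Claim 2 (€11,216): deductible already satisfied, so patient's share is 20% × €11,216 = €2,243.20. Cost to patient: €2,243.20. OOP to date €4,198. Insurer: €11,216 − €2,243.20 = €8,972.80.
Claim 3 (€11,167): deductible already satisfied, so patient's share is 20% × €11,167 = €2,233.40. Patient pays €2,233.40; OOP now €6,431.40. Plan pays €11,167 − €2,233.40 = €8,933.60.
Claim 4 (€12,185): deductible met; 20% of €12,185 = €2,437. OOP would hit €8,868.40 > €8,300, so the cap limits the patient to €8,300 − €6,431.40 = €1,868.60. Plan pays €12,185 − €1,868.60 = €10,316.40.

€10,316.40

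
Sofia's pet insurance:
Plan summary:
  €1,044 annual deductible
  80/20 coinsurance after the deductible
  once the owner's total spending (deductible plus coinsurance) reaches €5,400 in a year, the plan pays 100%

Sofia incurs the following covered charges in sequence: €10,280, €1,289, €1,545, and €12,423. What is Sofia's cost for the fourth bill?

€1,942

Claim 1 (€10,280): €1,044 finishes the deductible; €9,236 goes to coinsurance; coinsurance €9,236 × 20% = €1,847.20. Owner owes €2,891.20 (running OOP €2,891.20).
Claim 2 (€1,289): deductible met; 20% of €1,289 = €257.80. Cost to owner: €257.80. OOP to date €3,149.
Claim 3 (€1,545): 20% coinsurance on €1,545 = €309. Owner owes €309 (running OOP €3,458).
Claim 4 (€12,423): deductible met; 20% of €12,423 = €2,484.60. That would push OOP to €5,942.60, over the €5,400 cap, so owner pays €5,400 − €3,458 = €1,942.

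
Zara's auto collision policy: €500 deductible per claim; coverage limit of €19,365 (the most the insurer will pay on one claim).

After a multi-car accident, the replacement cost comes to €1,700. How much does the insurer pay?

Less the €500 deductible: €1,700 − €500 = €1,200.
That's under the €19,365 cap, so the insurer reimburses the full €1,200.

€1,200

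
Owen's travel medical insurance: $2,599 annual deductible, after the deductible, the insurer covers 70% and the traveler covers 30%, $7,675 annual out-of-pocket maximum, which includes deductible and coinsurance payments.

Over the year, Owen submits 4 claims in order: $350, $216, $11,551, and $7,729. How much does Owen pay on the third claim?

Bill 1, $350: fully absorbed by the deductible. Traveler pays $350; OOP now $350.
Bill 2, $216: entire amount goes to the deductible. Traveler owes $216 (running OOP $566).
Bill 3, $11,551: $2,033 to deductible, leaving $9,518; 30% of $9,518 = $2,855.40. Cost to traveler: $4,888.40. OOP to date $5,454.40.

$4,888.40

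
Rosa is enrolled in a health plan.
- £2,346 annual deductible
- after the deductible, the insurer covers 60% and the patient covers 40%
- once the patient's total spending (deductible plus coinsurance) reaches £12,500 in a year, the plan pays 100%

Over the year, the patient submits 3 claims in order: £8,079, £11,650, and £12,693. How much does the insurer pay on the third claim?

£9,492.20

#1 (£8,079): £2,346 to deductible, leaving £5,733; coinsurance £5,733 × 40% = £2,293.20. Cost to patient: £4,639.20. OOP to date £4,639.20. Insurer: £8,079 − £4,639.20 = £3,439.80.
#2 (£11,650): deductible already satisfied, so patient's share is 40% × £11,650 = £4,660. Patient pays £4,660; OOP now £9,299.20. Insurer: £11,650 − £4,660 = £6,990.
#3 (£12,693): deductible met; 40% of £12,693 = £5,077.20. OOP would hit £14,376.40 > £12,500, so the cap limits the patient to £12,500 − £9,299.20 = £3,200.80. Plan pays £12,693 − £3,200.80 = £9,492.20.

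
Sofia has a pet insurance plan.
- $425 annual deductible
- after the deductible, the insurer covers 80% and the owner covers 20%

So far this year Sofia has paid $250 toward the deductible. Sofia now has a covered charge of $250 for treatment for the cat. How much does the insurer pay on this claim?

$60

Remaining deductible: $425 − $250 = $175.
The remaining $75 (= $250 − $175) moves to coinsurance.
20% of $75 = $15 falls to the owner.
So the owner owes $175 + $15 = $190.
The plan picks up $250 − $190 = $60.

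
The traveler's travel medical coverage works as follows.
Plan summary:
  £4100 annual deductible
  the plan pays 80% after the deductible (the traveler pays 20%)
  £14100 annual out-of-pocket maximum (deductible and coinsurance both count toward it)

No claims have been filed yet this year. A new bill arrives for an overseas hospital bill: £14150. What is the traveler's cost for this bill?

Deductible not yet touched, so the first £4100 of the bill goes to the deductible.
After the £4100 deductible portion, £14150 − £4100 = £10050 is subject to coinsurance.
20% of £10050 = £2010 falls to the traveler.
So the traveler owes £4100 + £2010 = £6110 before any cap.
Cumulative spending £0 + £6110 = £6110 stays under the £14100 maximum.

£6110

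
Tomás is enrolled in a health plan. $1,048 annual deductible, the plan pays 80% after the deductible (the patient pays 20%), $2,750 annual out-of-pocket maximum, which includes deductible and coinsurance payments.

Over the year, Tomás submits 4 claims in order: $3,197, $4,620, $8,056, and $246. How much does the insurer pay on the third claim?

Claim 1 — $3,197: $1,048 to deductible, leaving $2,149; patient's 20% is $429.80. Cost to patient: $1,477.80. OOP to date $1,477.80. Insurer: $3,197 − $1,477.80 = $1,719.20.
Claim 2 — $4,620: deductible already satisfied, so patient's share is 20% × $4,620 = $924. Patient pays $924; OOP now $2,401.80. Insurer: $4,620 − $924 = $3,696.
Claim 3 — $8,056: 20% coinsurance on $8,056 = $1,611.20. OOP would hit $4,013 > $2,750, so the cap limits the patient to $2,750 − $2,401.80 = $348.20. Plan pays $8,056 − $348.20 = $7,707.80.

$7,707.80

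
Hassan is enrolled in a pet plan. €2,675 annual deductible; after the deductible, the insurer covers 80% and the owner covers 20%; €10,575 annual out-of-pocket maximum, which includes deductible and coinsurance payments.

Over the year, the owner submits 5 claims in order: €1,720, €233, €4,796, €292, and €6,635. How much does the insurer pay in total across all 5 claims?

Claim 1 — €1,720: entire amount goes to the deductible. Owner owes €1,720 (running OOP €1,720). Insurer: €1,720 − €1,720 = €0.
Claim 2 — €233: all of it applies to the deductible. Cost to owner: €233. OOP to date €1,953. Insurer: €233 − €233 = €0.
Claim 3 — €4,796: deductible takes €722, €4,074 remains; owner's 20% is €814.80. Owner owes €1,536.80 (running OOP €3,489.80). Insurer: €4,796 − €1,536.80 = €3,259.20.
Claim 4 — €292: 20% coinsurance on €292 = €58.40. Cost to owner: €58.40. OOP to date €3,548.20. Plan pays €292 − €58.40 = €233.60.
Claim 5 — €6,635: deductible already satisfied, so owner's share is 20% × €6,635 = €1,327. Owner owes €1,327 (running OOP €4,875.20). Plan pays €6,635 − €1,327 = €5,308.
Insurer total: €0 + €0 + €3,259.20 + €233.60 + €5,308 = €8,800.80.

€8,800.80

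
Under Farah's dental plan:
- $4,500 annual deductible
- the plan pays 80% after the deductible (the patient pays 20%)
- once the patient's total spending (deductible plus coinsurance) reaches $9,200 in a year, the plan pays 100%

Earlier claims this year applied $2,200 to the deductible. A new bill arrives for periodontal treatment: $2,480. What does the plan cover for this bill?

$144

$2,200 of the $4,500 deductible is already met, leaving $2,300.
That leaves $2,480 − $2,300 = $180 for coinsurance.
Coinsurance: $180 × 20% = $36.
That puts the patient's cost at $2,300 + $36 = $2,336 before any cap.
Year-to-date out-of-pocket becomes $2,200 + $2,336 = $4,536, still under the $9,200 maximum, so no cap applies.
The plan picks up $2,480 − $2,336 = $144.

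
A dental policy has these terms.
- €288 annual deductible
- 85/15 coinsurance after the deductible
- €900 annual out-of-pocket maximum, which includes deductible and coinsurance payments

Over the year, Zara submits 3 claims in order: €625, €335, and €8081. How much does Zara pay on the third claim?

#1 (€625): €288 to deductible, leaving €337; coinsurance €337 × 15% = €50.55. Patient owes €338.55 (running OOP €338.55).
#2 (€335): 15% coinsurance on €335 = €50.25. Cost to patient: €50.25. OOP to date €388.80.
#3 (€8081): deductible met; 15% of €8081 = €1212.15. OOP would hit €1600.95 > €900, so the cap limits the patient to €900 − €388.80 = €511.20.

€511.20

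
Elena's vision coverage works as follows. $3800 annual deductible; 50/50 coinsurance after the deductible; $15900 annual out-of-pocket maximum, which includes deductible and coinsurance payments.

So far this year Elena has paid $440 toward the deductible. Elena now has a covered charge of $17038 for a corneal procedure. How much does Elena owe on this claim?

$10199

Deductible still to meet: $3800 − $440 = $3360.
That leaves $17038 − $3360 = $13678 for coinsurance.
50% of $13678 = $6839 falls to the member.
Member responsibility before any cap: $3360 + $6839 = $10199.
Cumulative spending $440 + $10199 = $10639 stays under the $15900 maximum.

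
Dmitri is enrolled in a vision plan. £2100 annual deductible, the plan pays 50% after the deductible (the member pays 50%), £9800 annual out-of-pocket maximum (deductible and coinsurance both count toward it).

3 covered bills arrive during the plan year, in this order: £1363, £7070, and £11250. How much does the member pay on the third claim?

Claim 1 — £1363: entire amount goes to the deductible. Cost to member: £1363. OOP to date £1363.
Claim 2 — £7070: deductible takes £737, £6333 remains; 50% of £6333 = £3166.50. Cost to member: £3903.50. OOP to date £5266.50.
Claim 3 — £11250: deductible already satisfied, so member's share is 50% × £11250 = £5625. OOP would hit £10891.50 > £9800, so the cap limits the member to £9800 − £5266.50 = £4533.50.

£4533.50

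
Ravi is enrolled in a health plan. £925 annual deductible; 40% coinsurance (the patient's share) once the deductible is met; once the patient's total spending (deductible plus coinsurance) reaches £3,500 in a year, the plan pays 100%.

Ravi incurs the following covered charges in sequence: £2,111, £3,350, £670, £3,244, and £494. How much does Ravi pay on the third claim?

£268

Bill 1, £2,111: £925 finishes the deductible; £1,186 goes to coinsurance; patient's 40% is £474.40. Cost to patient: £1,399.40. OOP to date £1,399.40.
Bill 2, £3,350: deductible met; 40% of £3,350 = £1,340. Patient owes £1,340 (running OOP £2,739.40).
Bill 3, £670: deductible already satisfied, so patient's share is 40% × £670 = £268. Patient pays £268; OOP now £3,007.40.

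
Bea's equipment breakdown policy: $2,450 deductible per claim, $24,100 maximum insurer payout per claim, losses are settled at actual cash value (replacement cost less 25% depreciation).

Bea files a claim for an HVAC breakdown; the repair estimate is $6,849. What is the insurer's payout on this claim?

$2,686.75

At 25% depreciation, ACV = $6,849 − $1,712.25 = $5,136.75.
Subtract the deductible: $5,136.75 − $2,450 = $2,686.75.
$2,686.75 ≤ $24,100, so the limit doesn't bind; insurer pays $2,686.75.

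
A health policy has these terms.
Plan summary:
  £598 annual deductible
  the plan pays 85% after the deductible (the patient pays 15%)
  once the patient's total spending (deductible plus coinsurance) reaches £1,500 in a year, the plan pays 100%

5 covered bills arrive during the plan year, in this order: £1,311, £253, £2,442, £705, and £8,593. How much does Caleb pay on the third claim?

£366.30

Claim 1 — £1,311: deductible takes £598, £713 remains; 15% of £713 = £106.95. Cost to patient: £704.95. OOP to date £704.95.
Claim 2 — £253: deductible already satisfied, so patient's share is 15% × £253 = £37.95. Cost to patient: £37.95. OOP to date £742.90.
Claim 3 — £2,442: deductible met; 15% of £2,442 = £366.30. Patient owes £366.30 (running OOP £1,109.20).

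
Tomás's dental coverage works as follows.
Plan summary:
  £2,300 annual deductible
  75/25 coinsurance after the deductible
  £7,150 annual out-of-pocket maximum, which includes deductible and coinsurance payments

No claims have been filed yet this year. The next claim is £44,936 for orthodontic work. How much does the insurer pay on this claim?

Deductible not yet touched, so the first £2,300 of the bill goes to the deductible.
After the £2,300 deductible portion, £44,936 − £2,300 = £42,636 is subject to coinsurance.
Coinsurance: £42,636 × 25% = £10,659.
So the patient owes £2,300 + £10,659 = £12,959 before any cap.
That would bring total out-of-pocket to £12,959, past the £7,150 cap. The patient is capped at £7,150 − £0 = £7,150 on this claim.
The plan picks up £44,936 − £7,150 = £37,786.

£37,786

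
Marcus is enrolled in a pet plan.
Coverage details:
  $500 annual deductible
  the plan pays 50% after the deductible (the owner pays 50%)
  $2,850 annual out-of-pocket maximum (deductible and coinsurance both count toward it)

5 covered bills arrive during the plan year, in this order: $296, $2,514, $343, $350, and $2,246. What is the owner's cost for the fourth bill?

$175

Claim 1 ($296): entire amount goes to the deductible. Cost to owner: $296. OOP to date $296.
Claim 2 ($2,514): deductible takes $204, $2,310 remains; coinsurance $2,310 × 50% = $1,155. Cost to owner: $1,359. OOP to date $1,655.
Claim 3 ($343): 50% coinsurance on $343 = $171.50. Owner owes $171.50 (running OOP $1,826.50).
Claim 4 ($350): deductible already satisfied, so owner's share is 50% × $350 = $175. Owner pays $175; OOP now $2,001.50.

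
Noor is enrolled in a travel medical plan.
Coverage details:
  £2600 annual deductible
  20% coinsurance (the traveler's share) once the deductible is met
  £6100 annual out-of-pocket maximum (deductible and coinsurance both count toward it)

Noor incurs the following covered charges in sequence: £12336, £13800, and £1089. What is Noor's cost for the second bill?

Bill 1, £12336: £2600 to deductible, leaving £9736; traveler's 20% is £1947.20. Traveler owes £4547.20 (running OOP £4547.20).
Bill 2, £13800: 20% coinsurance on £13800 = £2760. Adding that to £4547.20 gives £7307.20, past the £6100 cap; traveler pays only £6100 − £4547.20 = £1552.80.

£1552.80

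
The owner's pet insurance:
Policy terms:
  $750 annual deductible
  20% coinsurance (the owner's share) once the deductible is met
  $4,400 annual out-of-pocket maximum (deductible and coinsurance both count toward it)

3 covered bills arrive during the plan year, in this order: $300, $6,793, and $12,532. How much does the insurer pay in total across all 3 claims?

Claim 1 ($300): fully absorbed by the deductible. Owner owes $300 (running OOP $300). Insurer: $300 − $300 = $0.
Claim 2 ($6,793): deductible takes $450, $6,343 remains; owner's 20% is $1,268.60. Cost to owner: $1,718.60. OOP to date $2,018.60. Insurer: $6,793 − $1,718.60 = $5,074.40.
Claim 3 ($12,532): 20% coinsurance on $12,532 = $2,506.40. That would push OOP to $4,525, over the $4,400 cap, so owner pays $4,400 − $2,018.60 = $2,381.40. Insurer: $12,532 − $2,381.40 = $10,150.60.
Insurer total: $0 + $5,074.40 + $10,150.60 = $15,225.

$15,225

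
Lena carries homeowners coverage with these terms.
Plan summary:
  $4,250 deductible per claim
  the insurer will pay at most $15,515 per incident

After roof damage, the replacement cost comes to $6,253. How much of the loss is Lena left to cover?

After the deductible, $6,253 − $4,250 = $2,003 remains.
That's under the $15,515 cap, so the insurer reimburses the full $2,003.
The homeowner bears the rest of the original loss: $6,253 − $2,003 = $4,250.

$4,250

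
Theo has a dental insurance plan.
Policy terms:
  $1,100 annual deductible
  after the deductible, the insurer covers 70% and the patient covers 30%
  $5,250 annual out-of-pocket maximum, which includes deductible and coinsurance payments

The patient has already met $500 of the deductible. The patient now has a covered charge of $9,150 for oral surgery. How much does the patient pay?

Deductible still to meet: $1,100 − $500 = $600.
After the $600 deductible portion, $9,150 − $600 = $8,550 is subject to coinsurance.
Patient's 30% share of $8,550 is $2,565.
So the patient owes $600 + $2,565 = $3,165 before any cap.
Year-to-date out-of-pocket becomes $500 + $3,165 = $3,665, still under the $5,250 maximum, so no cap applies.

$3,165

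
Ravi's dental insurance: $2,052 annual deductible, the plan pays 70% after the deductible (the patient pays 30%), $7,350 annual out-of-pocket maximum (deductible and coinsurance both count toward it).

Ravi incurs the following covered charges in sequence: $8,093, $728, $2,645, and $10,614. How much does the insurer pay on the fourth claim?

$8,140.20

#1 ($8,093): deductible takes $2,052, $6,041 remains; patient's 30% is $1,812.30. Patient pays $3,864.30; OOP now $3,864.30. Plan pays $8,093 − $3,864.30 = $4,228.70.
#2 ($728): deductible already satisfied, so patient's share is 30% × $728 = $218.40. Patient pays $218.40; OOP now $4,082.70. Insurer: $728 − $218.40 = $509.60.
#3 ($2,645): 30% coinsurance on $2,645 = $793.50. Patient owes $793.50 (running OOP $4,876.20). Plan pays $2,645 − $793.50 = $1,851.50.
#4 ($10,614): 30% coinsurance on $10,614 = $3,184.20. OOP would hit $8,060.40 > $7,350, so the cap limits the patient to $7,350 − $4,876.20 = $2,473.80. Insurer: $10,614 − $2,473.80 = $8,140.20.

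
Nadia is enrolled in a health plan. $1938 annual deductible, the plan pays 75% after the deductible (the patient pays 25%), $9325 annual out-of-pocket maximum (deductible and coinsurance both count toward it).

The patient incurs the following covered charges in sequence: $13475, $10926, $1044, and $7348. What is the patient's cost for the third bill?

Bill 1, $13475: deductible takes $1938, $11537 remains; 25% of $11537 = $2884.25. Patient pays $4822.25; OOP now $4822.25.
Bill 2, $10926: 25% coinsurance on $10926 = $2731.50. Patient owes $2731.50 (running OOP $7553.75).
Bill 3, $1044: deductible already satisfied, so patient's share is 25% × $1044 = $261. Patient pays $261; OOP now $7814.75.

$261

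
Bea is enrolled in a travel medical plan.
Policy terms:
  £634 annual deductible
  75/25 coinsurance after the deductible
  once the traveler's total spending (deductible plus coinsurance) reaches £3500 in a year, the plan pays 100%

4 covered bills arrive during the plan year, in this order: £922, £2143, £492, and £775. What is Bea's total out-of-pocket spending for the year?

£1558.50

Bill 1, £922: £634 finishes the deductible; £288 goes to coinsurance; 25% of £288 = £72. Traveler pays £706; OOP now £706.
Bill 2, £2143: deductible already satisfied, so traveler's share is 25% × £2143 = £535.75. Cost to traveler: £535.75. OOP to date £1241.75.
Bill 3, £492: 25% coinsurance on £492 = £123. Traveler owes £123 (running OOP £1364.75).
Bill 4, £775: deductible already satisfied, so traveler's share is 25% × £775 = £193.75. Traveler owes £193.75 (running OOP £1558.50).
Total paid by the traveler: £706 + £535.75 + £123 + £193.75 = £1558.50.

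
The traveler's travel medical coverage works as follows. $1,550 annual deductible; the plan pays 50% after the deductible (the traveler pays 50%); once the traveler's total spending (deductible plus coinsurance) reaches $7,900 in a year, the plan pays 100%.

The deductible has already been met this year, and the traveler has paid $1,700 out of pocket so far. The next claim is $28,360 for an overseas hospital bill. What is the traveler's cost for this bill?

$6,200

With the deductible met, the entire $28,360 is subject to coinsurance.
50% of $28,360 = $14,180 falls to the traveler.
That would bring total out-of-pocket to $15,880, past the $7,900 cap. The traveler is capped at $7,900 − $1,700 = $6,200 on this claim.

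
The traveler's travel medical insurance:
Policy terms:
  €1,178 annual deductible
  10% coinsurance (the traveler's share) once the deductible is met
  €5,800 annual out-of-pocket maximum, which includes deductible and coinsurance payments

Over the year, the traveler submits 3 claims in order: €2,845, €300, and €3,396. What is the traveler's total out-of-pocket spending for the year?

Claim 1 — €2,845: €1,178 to deductible, leaving €1,667; 10% of €1,667 = €166.70. Cost to traveler: €1,344.70. OOP to date €1,344.70.
Claim 2 — €300: deductible already satisfied, so traveler's share is 10% × €300 = €30. Cost to traveler: €30. OOP to date €1,374.70.
Claim 3 — €3,396: deductible met; 10% of €3,396 = €339.60. Traveler pays €339.60; OOP now €1,714.30.
Total paid by the traveler: €1,344.70 + €30 + €339.60 = €1,714.30.

€1,714.30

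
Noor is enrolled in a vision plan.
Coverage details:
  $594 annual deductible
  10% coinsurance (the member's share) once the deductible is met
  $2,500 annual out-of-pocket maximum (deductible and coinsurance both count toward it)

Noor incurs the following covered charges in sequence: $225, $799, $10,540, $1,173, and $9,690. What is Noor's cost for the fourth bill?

Claim 1 — $225: fully absorbed by the deductible. Member pays $225; OOP now $225.
Claim 2 — $799: deductible takes $369, $430 remains; member's 10% is $43. Cost to member: $412. OOP to date $637.
Claim 3 — $10,540: deductible met; 10% of $10,540 = $1,054. Cost to member: $1,054. OOP to date $1,691.
Claim 4 — $1,173: deductible met; 10% of $1,173 = $117.30. Member pays $117.30; OOP now $1,808.30.

$117.30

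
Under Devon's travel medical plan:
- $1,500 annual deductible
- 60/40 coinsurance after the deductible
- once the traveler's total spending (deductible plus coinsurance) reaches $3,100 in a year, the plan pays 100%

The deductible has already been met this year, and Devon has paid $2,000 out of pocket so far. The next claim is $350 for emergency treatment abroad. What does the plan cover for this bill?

With the deductible met, the entire $350 is subject to coinsurance.
Traveler's 40% share of $350 is $140.
Year-to-date out-of-pocket becomes $2,000 + $140 = $2,140, still under the $3,100 maximum, so no cap applies.
Insurer pays the balance: $350 − $140 = $210.

$210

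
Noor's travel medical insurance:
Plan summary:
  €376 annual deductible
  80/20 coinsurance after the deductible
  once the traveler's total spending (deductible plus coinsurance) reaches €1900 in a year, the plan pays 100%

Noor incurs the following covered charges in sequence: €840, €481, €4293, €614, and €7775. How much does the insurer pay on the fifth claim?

Claim 1 — €840: deductible takes €376, €464 remains; coinsurance €464 × 20% = €92.80. Cost to traveler: €468.80. OOP to date €468.80. Insurer: €840 − €468.80 = €371.20.
Claim 2 — €481: deductible met; 20% of €481 = €96.20. Cost to traveler: €96.20. OOP to date €565. Plan pays €481 − €96.20 = €384.80.
Claim 3 — €4293: deductible already satisfied, so traveler's share is 20% × €4293 = €858.60. Cost to traveler: €858.60. OOP to date €1423.60. Insurer: €4293 − €858.60 = €3434.40.
Claim 4 — €614: 20% coinsurance on €614 = €122.80. Traveler pays €122.80; OOP now €1546.40. Plan pays €614 − €122.80 = €491.20.
Claim 5 — €7775: deductible met; 20% of €7775 = €1555. That would push OOP to €3101.40, over the €1900 cap, so traveler pays €1900 − €1546.40 = €353.60. Plan pays €7775 − €353.60 = €7421.40.

€7421.40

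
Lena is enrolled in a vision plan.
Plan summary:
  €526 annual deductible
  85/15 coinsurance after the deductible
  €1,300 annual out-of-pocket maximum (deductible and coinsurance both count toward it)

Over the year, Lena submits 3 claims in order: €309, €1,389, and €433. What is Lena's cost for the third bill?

€64.95

Bill 1, €309: entire amount goes to the deductible. Member pays €309; OOP now €309.
Bill 2, €1,389: €217 finishes the deductible; €1,172 goes to coinsurance; coinsurance €1,172 × 15% = €175.80. Member pays €392.80; OOP now €701.80.
Bill 3, €433: deductible already satisfied, so member's share is 15% × €433 = €64.95. Cost to member: €64.95. OOP to date €766.75.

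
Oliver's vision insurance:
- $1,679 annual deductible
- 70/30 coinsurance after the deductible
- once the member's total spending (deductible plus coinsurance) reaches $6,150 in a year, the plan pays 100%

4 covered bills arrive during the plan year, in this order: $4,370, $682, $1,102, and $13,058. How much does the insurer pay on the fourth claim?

Claim 1 ($4,370): $1,679 to deductible, leaving $2,691; 30% of $2,691 = $807.30. Member pays $2,486.30; OOP now $2,486.30. Plan pays $4,370 − $2,486.30 = $1,883.70.
Claim 2 ($682): 30% coinsurance on $682 = $204.60. Member pays $204.60; OOP now $2,690.90. Plan pays $682 − $204.60 = $477.40.
Claim 3 ($1,102): 30% coinsurance on $1,102 = $330.60. Member owes $330.60 (running OOP $3,021.50). Plan pays $1,102 − $330.60 = $771.40.
Claim 4 ($13,058): deductible met; 30% of $13,058 = $3,917.40. Adding that to $3,021.50 gives $6,938.90, past the $6,150 cap; member pays only $6,150 − $3,021.50 = $3,128.50. Plan pays $13,058 − $3,128.50 = $9,929.50.

$9,929.50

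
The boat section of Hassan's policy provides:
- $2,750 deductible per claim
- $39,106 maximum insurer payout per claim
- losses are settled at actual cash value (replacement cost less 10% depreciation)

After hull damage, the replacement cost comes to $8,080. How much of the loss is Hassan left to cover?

$3,558

Actual cash value after 10% depreciation: $8,080 × 90% = $7,272.
After the deductible, $7,272 − $2,750 = $4,522 remains.
$4,522 is within the $39,106 limit, so the insurer pays $4,522.
The owner bears the rest of the original loss: $8,080 − $4,522 = $3,558.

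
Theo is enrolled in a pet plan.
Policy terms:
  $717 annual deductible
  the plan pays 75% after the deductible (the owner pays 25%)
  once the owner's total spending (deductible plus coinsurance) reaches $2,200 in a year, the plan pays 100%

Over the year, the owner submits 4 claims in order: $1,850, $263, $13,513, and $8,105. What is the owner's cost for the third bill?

$1,134

Claim 1 ($1,850): $717 finishes the deductible; $1,133 goes to coinsurance; coinsurance $1,133 × 25% = $283.25. Owner owes $1,000.25 (running OOP $1,000.25).
Claim 2 ($263): 25% coinsurance on $263 = $65.75. Cost to owner: $65.75. OOP to date $1,066.
Claim 3 ($13,513): deductible met; 25% of $13,513 = $3,378.25. That would push OOP to $4,444.25, over the $2,200 cap, so owner pays $2,200 − $1,066 = $1,134.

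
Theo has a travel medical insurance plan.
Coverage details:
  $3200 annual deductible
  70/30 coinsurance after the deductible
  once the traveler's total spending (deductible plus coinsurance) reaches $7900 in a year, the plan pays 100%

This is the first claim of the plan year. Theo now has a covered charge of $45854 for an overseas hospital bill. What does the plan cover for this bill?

$37954

Nothing has been paid toward the $3200 deductible, so the first $3200 of this charge is applied there.
After the $3200 deductible portion, $45854 − $3200 = $42654 is subject to coinsurance.
Traveler's 30% share of $42654 is $12796.20.
Traveler responsibility before any cap: $3200 + $12796.20 = $15996.20.
Year-to-date out-of-pocket would reach $0 + $15996.20 = $15996.20, above the $7900 maximum, so the traveler pays only $7900 − $0 = $7900.
Insurer pays the balance: $45854 − $7900 = $37954.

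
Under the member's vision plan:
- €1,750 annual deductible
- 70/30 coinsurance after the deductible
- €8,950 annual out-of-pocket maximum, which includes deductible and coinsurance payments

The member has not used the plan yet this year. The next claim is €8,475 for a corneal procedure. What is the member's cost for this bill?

Deductible not yet touched, so the first €1,750 of the bill goes to the deductible.
The remaining €6,725 (= €8,475 − €1,750) moves to coinsurance.
30% of €6,725 = €2,017.50 falls to the member.
So the member owes €1,750 + €2,017.50 = €3,767.50 before any cap.
Total out-of-pocket so far would be €0 + €3,767.50 = €3,767.50, below the €8,950 cap — no reduction.

€3,767.50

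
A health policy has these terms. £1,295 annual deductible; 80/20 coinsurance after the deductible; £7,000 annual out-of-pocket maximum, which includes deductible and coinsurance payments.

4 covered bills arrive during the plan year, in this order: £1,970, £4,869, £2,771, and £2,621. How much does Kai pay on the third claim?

Claim 1 — £1,970: deductible takes £1,295, £675 remains; coinsurance £675 × 20% = £135. Cost to patient: £1,430. OOP to date £1,430.
Claim 2 — £4,869: 20% coinsurance on £4,869 = £973.80. Patient pays £973.80; OOP now £2,403.80.
Claim 3 — £2,771: deductible already satisfied, so patient's share is 20% × £2,771 = £554.20. Cost to patient: £554.20. OOP to date £2,958.

£554.20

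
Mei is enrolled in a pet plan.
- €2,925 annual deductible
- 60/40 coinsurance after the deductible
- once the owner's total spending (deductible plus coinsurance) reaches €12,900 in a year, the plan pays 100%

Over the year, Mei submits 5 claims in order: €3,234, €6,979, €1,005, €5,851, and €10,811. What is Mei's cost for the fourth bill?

#1 (€3,234): deductible takes €2,925, €309 remains; coinsurance €309 × 40% = €123.60. Owner pays €3,048.60; OOP now €3,048.60.
#2 (€6,979): deductible met; 40% of €6,979 = €2,791.60. Owner pays €2,791.60; OOP now €5,840.20.
#3 (€1,005): deductible already satisfied, so owner's share is 40% × €1,005 = €402. Owner pays €402; OOP now €6,242.20.
#4 (€5,851): 40% coinsurance on €5,851 = €2,340.40. Owner owes €2,340.40 (running OOP €8,582.60).

€2,340.40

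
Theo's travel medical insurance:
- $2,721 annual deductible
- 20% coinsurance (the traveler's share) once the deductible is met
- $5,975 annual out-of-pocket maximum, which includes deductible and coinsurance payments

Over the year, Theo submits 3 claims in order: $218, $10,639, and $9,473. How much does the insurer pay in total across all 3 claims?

#1 ($218): fully absorbed by the deductible. Traveler owes $218 (running OOP $218). Plan pays $218 − $218 = $0.
#2 ($10,639): $2,503 to deductible, leaving $8,136; traveler's 20% is $1,627.20. Traveler owes $4,130.20 (running OOP $4,348.20). Insurer: $10,639 − $4,130.20 = $6,508.80.
#3 ($9,473): deductible met; 20% of $9,473 = $1,894.60. OOP would hit $6,242.80 > $5,975, so the cap limits the traveler to $5,975 − $4,348.20 = $1,626.80. Insurer: $9,473 − $1,626.80 = $7,846.20.
Insurer total: $0 + $6,508.80 + $7,846.20 = $14,355.

$14,355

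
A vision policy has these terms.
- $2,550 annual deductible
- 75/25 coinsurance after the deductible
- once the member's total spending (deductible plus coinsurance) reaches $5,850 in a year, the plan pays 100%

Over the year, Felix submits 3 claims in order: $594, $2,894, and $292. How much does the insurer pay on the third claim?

#1 ($594): entire amount goes to the deductible. Cost to member: $594. OOP to date $594. Plan pays $594 − $594 = $0.
#2 ($2,894): $1,956 to deductible, leaving $938; 25% of $938 = $234.50. Cost to member: $2,190.50. OOP to date $2,784.50. Plan pays $2,894 − $2,190.50 = $703.50.
#3 ($292): deductible already satisfied, so member's share is 25% × $292 = $73. Cost to member: $73. OOP to date $2,857.50. Insurer: $292 − $73 = $219.

$219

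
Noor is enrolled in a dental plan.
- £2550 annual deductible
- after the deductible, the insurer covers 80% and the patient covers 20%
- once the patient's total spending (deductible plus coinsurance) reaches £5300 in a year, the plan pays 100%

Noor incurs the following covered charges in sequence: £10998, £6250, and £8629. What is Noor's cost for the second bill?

£1060.40

Bill 1, £10998: £2550 to deductible, leaving £8448; coinsurance £8448 × 20% = £1689.60. Cost to patient: £4239.60. OOP to date £4239.60.
Bill 2, £6250: deductible already satisfied, so patient's share is 20% × £6250 = £1250. That would push OOP to £5489.60, over the £5300 cap, so patient pays £5300 − £4239.60 = £1060.40.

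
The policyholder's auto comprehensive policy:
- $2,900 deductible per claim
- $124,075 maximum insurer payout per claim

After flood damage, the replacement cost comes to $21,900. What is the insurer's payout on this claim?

Subtract the deductible: $21,900 − $2,900 = $19,000.
That's under the $124,075 cap, so the insurer reimburses the full $19,000.

$19,000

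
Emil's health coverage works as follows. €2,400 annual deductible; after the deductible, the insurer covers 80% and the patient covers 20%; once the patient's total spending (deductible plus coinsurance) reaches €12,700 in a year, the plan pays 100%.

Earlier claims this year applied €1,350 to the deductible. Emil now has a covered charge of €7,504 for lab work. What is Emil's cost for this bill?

Remaining deductible: €2,400 − €1,350 = €1,050.
After the €1,050 deductible portion, €7,504 − €1,050 = €6,454 is subject to coinsurance.
Coinsurance: €6,454 × 20% = €1,290.80.
Patient responsibility before any cap: €1,050 + €1,290.80 = €2,340.80.
Year-to-date out-of-pocket becomes €1,350 + €2,340.80 = €3,690.80, still under the €12,700 maximum, so no cap applies.

€2,340.80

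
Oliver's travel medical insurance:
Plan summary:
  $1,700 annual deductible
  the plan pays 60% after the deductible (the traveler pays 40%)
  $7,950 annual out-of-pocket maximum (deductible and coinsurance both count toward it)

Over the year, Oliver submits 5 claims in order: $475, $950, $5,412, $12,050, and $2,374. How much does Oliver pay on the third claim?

#1 ($475): fully absorbed by the deductible. Traveler owes $475 (running OOP $475).
#2 ($950): entire amount goes to the deductible. Cost to traveler: $950. OOP to date $1,425.
#3 ($5,412): $275 finishes the deductible; $5,137 goes to coinsurance; coinsurance $5,137 × 40% = $2,054.80. Cost to traveler: $2,329.80. OOP to date $3,754.80.

$2,329.80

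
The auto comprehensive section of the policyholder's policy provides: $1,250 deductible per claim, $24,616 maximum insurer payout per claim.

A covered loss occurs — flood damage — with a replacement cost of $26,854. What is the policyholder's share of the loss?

$2,238

Subtract the deductible: $26,854 − $1,250 = $25,604.
The $24,616 per-incident cap binds; insurer pays $24,616.
Out of pocket: $26,854 − $24,616 = $2,238.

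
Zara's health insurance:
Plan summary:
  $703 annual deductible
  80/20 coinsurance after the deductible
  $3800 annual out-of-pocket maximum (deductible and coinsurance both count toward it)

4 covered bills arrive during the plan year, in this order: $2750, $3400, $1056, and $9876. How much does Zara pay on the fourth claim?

#1 ($2750): deductible takes $703, $2047 remains; patient's 20% is $409.40. Cost to patient: $1112.40. OOP to date $1112.40.
#2 ($3400): deductible met; 20% of $3400 = $680. Patient owes $680 (running OOP $1792.40).
#3 ($1056): deductible already satisfied, so patient's share is 20% × $1056 = $211.20. Patient owes $211.20 (running OOP $2003.60).
#4 ($9876): deductible already satisfied, so patient's share is 20% × $9876 = $1975.20. OOP would hit $3978.80 > $3800, so the cap limits the patient to $3800 − $2003.60 = $1796.40.

$1796.40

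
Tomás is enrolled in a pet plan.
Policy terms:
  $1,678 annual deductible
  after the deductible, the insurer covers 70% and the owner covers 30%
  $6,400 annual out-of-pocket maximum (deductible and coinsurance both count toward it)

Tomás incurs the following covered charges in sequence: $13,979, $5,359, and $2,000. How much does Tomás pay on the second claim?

$1,031.70

Bill 1, $13,979: $1,678 finishes the deductible; $12,301 goes to coinsurance; 30% of $12,301 = $3,690.30. Owner owes $5,368.30 (running OOP $5,368.30).
Bill 2, $5,359: 30% coinsurance on $5,359 = $1,607.70. Adding that to $5,368.30 gives $6,976, past the $6,400 cap; owner pays only $6,400 − $5,368.30 = $1,031.70.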